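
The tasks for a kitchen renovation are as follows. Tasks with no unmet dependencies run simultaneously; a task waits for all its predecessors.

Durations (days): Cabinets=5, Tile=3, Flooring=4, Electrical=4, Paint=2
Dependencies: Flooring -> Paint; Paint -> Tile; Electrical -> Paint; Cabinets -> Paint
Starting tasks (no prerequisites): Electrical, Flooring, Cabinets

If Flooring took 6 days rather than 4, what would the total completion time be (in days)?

As given, the longest chain is Cabinets→Paint→Tile = 5+2+3 = 10, so the finish is 10 days.
Flooring is off the critical path — its longest chain is 9 days, giving 1 of slack.
Now Flooring→Paint→Tile = 6+2+3 = 11 is longest, so the finish becomes 11 days.

11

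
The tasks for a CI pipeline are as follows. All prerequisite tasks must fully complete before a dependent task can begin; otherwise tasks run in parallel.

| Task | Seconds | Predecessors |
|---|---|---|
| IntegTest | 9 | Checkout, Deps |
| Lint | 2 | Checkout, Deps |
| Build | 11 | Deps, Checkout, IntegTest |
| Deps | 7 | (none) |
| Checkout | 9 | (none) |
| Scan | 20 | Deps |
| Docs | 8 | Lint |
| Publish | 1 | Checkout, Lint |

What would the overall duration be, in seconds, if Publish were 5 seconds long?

The binding path is Checkout→IntegTest→Build = 9+9+11 = 29; finish at 29 seconds.
Publish has 17 seconds of float (longest path through it is 12).
No other chain overtakes it, so the finish is 29 seconds.

29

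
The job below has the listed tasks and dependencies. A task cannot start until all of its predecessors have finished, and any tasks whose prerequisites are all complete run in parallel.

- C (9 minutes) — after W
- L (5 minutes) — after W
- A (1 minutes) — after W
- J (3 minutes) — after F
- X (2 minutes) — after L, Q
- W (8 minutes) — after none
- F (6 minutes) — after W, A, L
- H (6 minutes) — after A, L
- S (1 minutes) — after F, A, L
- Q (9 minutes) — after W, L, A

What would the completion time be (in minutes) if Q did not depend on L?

22

With the dependency in place, W→L→Q→X = 8+5+9+2 = 24 sets the finish at 24 minutes.
Without L→Q, Q's earliest start moves from 13 to 9.
New critical path: W→L→F→J = 8+5+6+3 = 22 ⇒ 22 minutes.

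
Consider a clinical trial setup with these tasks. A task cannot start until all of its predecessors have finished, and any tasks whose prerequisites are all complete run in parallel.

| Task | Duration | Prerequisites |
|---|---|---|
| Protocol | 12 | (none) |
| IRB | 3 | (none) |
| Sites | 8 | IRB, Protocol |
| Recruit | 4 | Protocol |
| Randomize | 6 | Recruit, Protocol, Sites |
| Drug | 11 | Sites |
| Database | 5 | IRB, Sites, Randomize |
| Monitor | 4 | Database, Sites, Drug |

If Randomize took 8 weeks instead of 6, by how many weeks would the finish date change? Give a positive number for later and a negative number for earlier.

2

Actual critical path: Protocol→Sites→Randomize→Database→Monitor = 12+8+6+5+4 = 35 ⇒ 35 weeks.
Randomize is on the critical path; changing it to 8 makes that path 37 weeks.
No other chain overtakes it, so the finish is 37 weeks.
Change in finish: 37 − 35 = +2 weeks.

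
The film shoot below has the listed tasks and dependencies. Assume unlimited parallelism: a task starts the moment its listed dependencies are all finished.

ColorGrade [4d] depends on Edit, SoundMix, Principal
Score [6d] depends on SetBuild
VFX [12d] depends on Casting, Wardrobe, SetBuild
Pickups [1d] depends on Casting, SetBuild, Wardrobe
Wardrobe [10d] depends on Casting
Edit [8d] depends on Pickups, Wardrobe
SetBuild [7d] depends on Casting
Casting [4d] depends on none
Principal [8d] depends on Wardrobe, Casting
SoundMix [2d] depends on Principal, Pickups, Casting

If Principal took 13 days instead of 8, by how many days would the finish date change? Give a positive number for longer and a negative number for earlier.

5

As given, the longest chain is Casting→Wardrobe→Principal→SoundMix→ColorGrade = 4+10+8+2+4 = 28, so the finish is 28 days.
Principal lies on that path, so at 13 days the path becomes 33 days.
The critical path is still Casting→Wardrobe→Principal→SoundMix→ColorGrade; finish is now 33 days.
Change in finish: 33 − 28 = +5 days.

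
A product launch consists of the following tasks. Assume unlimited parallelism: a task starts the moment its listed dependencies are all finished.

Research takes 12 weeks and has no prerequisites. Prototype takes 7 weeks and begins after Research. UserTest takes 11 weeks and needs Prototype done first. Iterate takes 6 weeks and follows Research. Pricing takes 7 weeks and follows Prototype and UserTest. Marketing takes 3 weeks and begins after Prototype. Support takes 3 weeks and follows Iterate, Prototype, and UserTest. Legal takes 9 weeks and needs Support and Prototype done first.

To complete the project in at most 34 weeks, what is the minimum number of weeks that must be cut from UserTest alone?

8

Current finish: 42 weeks; target: 34.
UserTest is on every critical path, so each week cut from UserTest cuts the finish by one (this holds down to a finish of 32).
Need 42 − 34 = 8 weeks off UserTest → UserTest becomes 3 weeks, finish becomes 34.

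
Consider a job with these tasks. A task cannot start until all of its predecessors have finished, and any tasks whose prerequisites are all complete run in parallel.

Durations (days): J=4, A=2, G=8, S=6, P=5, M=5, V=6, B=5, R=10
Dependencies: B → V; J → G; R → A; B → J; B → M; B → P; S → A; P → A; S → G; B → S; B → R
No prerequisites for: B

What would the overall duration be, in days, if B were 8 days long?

22

As given, the longest chain is B→S→G = 5+6+8 = 19, so the finish is 19 days.
Since B is critical, the +3 change carries straight to that chain (now 22 days).
No other chain overtakes it, so the finish is 22 days.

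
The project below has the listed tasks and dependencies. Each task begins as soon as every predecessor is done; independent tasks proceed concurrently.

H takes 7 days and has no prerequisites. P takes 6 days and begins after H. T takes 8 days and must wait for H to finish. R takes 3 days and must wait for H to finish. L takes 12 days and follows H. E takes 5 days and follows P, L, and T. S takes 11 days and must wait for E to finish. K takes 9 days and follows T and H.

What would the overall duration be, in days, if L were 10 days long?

Critical path before the change: H→L→E→S = 7+12+5+11 = 35 giving 35 days.
Since L is critical, the -2 change carries straight to that chain (now 33 days).
The critical path is still H→L→E→S; finish is now 33 days.

33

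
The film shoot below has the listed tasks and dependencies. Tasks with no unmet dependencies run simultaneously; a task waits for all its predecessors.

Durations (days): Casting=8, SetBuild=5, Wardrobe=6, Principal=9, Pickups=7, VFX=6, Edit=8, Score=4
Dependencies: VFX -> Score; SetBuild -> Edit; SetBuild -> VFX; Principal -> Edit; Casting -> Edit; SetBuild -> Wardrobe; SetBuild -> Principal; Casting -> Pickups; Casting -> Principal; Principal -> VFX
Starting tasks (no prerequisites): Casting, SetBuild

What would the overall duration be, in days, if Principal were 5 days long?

23

As given, the longest chain is Casting→Principal→VFX→Score = 8+9+6+4 = 27, so the finish is 27 days.
Principal is on the critical path; changing it to 5 makes that path 23 days.
That remains the longest chain; total 23 days.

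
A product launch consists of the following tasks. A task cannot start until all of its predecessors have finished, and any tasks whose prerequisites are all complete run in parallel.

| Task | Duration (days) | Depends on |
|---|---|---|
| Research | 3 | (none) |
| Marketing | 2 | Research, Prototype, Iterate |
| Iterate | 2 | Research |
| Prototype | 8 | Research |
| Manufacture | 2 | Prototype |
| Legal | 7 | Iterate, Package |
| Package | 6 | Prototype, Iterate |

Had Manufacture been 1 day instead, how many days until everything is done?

As given, the longest chain is Research→Prototype→Package→Legal = 3+8+6+7 = 24, so the finish is 24 days.
The longest path through Manufacture is only 13 days, so Manufacture has float 11.
That remains the longest chain; total 24 days.

24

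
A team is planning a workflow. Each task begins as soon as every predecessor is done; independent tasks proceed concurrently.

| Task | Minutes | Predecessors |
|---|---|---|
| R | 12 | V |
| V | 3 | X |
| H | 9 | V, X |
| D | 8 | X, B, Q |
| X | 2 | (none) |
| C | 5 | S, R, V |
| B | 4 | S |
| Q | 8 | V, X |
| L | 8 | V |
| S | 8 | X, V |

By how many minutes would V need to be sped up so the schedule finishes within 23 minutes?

2

Current finish: 25 minutes; target: 23.
V is on every critical path, so each minute cut from V cuts the finish by one (this holds down to a finish of 23).
Need 25 − 23 = 2 minutes off V → V becomes 1 minute, finish becomes 23.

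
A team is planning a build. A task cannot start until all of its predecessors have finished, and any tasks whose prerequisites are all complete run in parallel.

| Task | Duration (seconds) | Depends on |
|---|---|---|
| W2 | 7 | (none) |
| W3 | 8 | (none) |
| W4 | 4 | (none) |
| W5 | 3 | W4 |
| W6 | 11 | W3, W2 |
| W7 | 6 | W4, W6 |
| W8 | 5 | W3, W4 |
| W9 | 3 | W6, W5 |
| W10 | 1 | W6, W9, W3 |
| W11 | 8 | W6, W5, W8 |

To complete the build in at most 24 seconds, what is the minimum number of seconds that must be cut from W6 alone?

Current finish: 27 seconds; target: 24.
W6 is on every critical path, so each second cut from W6 cuts the finish by one (this holds down to a finish of 21).
Need 27 − 24 = 3 seconds off W6 → W6 becomes 8 seconds, finish becomes 24.

3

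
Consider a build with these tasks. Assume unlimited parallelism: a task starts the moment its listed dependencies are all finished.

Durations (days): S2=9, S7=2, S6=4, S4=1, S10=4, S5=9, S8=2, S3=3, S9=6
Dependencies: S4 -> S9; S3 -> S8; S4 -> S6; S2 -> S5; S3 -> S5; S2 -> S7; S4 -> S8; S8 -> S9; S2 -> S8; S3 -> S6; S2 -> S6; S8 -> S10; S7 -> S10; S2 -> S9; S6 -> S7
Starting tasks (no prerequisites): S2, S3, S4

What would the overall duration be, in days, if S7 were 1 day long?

18

Baseline: S2→S6→S7→S10 = 9+4+2+4 = 19 → 19 days.
S7 is on the critical path; changing it to 1 makes that path 18 days.
Now S2→S5 = 9+9 = 18 is longest, so the finish becomes 18 days.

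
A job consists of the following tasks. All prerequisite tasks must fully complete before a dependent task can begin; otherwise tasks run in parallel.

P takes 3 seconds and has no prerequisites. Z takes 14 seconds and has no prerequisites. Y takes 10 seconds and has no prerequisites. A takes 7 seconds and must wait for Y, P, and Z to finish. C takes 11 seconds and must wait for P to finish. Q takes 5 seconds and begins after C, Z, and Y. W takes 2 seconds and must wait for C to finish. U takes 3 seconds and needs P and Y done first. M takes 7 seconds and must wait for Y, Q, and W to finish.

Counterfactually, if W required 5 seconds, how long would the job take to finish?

Critical path before the change: P→C→Q→M = 3+11+5+7 = 26 giving 26 seconds.
The longest path through W is only 23 seconds, so W has float 3.
That remains the longest chain; total 26 seconds.

26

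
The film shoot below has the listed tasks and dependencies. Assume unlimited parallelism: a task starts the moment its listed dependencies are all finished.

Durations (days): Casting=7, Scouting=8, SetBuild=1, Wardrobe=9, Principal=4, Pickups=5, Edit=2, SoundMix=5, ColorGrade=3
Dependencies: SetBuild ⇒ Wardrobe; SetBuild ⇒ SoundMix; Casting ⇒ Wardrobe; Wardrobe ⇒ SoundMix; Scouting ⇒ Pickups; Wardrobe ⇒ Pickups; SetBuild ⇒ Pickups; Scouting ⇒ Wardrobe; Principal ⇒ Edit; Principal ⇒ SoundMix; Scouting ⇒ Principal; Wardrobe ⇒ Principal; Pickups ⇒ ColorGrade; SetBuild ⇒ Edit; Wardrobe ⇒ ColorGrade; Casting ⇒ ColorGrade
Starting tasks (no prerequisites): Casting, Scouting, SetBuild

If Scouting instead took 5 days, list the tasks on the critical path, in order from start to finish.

Actual critical path: Scouting→Wardrobe→Principal→SoundMix = 8+9+4+5 = 26 ⇒ 26 days.
Scouting is on the critical path; changing it to 5 makes that path 23 days.
Now Casting→Wardrobe→Principal→SoundMix = 7+9+4+5 = 25 is longest, so the finish becomes 25 days.

Casting, Wardrobe, Principal, SoundMix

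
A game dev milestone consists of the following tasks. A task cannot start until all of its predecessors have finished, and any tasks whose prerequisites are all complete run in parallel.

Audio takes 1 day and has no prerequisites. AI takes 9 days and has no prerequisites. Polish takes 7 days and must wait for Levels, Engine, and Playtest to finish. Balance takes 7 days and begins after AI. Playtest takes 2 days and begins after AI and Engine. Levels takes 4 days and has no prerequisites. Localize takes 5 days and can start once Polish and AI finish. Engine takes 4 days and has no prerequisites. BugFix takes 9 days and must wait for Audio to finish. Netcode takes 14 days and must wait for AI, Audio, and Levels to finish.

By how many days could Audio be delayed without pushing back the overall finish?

8

AI→Netcode = 9+14 = 23 sets the makespan at 23 days.
Longest path through Audio: 15 days (earliest finish 1, latest finish 9).
So Audio can slip 9 − 1 = 8 days.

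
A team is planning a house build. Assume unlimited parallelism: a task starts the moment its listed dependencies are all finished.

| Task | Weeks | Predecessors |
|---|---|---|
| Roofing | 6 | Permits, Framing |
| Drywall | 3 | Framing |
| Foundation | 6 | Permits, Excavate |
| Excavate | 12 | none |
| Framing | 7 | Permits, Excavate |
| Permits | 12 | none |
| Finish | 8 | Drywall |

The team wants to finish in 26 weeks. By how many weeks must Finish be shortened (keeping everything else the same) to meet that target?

Current finish: 30 weeks; target: 26.
Finish is on every critical path, so each week cut from Finish cuts the finish by one (this holds down to a finish of 25).
Need 30 − 26 = 4 weeks off Finish → Finish becomes 4 weeks, finish becomes 26.

4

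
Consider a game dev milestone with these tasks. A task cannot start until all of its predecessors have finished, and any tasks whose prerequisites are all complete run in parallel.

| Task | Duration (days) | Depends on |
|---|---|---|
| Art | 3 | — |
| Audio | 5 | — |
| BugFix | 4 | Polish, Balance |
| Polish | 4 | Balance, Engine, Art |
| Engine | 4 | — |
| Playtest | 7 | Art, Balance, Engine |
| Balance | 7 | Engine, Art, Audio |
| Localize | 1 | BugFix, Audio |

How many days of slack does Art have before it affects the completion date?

The longest chain is Audio→Balance→Polish→BugFix→Localize = 5+7+4+4+1 = 21; overall finish 21 days.
Art finishes as early as 3 and must finish by 5.
Float = 21 − 19 = 2.

2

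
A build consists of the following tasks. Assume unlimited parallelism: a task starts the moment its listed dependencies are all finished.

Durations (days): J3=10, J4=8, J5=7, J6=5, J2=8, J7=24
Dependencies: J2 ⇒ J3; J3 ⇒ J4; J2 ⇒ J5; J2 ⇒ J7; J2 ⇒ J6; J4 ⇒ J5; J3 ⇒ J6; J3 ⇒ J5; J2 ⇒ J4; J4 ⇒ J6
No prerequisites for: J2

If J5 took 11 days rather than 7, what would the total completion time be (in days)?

As given, the longest chain is J2→J3→J4→J5 = 8+10+8+7 = 33, so the finish is 33 days.
J5 lies on that path, so at 11 days the path becomes 37 days.
The critical path is still J2→J3→J4→J5; finish is now 37 days.

37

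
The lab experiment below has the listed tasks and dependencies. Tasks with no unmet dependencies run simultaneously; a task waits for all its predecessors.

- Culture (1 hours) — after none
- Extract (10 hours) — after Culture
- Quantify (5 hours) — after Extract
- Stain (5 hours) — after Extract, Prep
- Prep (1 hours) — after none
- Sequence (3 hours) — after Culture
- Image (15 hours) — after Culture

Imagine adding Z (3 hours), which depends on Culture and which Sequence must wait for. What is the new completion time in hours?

16

Originally the lab experiment takes 16 hours.
With Z inserted, Sequence now waits for max(Culture, Z).
New critical path: Culture→Extract→Stain = 1+10+5 = 16 ⇒ 16 hours.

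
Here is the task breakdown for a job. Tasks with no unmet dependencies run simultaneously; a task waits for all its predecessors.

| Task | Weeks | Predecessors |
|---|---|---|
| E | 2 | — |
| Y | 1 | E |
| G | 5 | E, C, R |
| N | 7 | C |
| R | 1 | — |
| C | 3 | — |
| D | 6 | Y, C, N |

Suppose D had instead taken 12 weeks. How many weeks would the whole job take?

22

The binding path is C→N→D = 3+7+6 = 16; finish at 16 weeks.
D lies on that path, so at 12 weeks the path becomes 22 weeks.
The critical path is still C→N→D; finish is now 22 weeks.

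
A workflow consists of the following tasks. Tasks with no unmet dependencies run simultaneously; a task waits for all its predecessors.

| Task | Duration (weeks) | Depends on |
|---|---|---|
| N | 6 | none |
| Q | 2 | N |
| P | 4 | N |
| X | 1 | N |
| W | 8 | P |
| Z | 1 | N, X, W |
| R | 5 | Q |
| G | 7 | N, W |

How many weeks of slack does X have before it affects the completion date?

The longest chain is N→P→W→G = 6+4+8+7 = 25; overall finish 25 weeks.
The longest chain containing X totals 8 weeks.
Float = 25 − 8 = 17.

17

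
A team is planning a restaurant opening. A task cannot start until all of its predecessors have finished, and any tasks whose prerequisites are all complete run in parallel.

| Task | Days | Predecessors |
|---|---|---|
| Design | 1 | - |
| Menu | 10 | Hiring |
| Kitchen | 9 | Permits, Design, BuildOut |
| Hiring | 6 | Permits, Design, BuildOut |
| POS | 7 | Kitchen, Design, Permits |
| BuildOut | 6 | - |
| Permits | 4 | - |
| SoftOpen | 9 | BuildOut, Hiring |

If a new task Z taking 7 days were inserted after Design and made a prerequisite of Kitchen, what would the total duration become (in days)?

24

Originally the restaurant opening takes 22 days.
With Z inserted, Kitchen now waits for max(Permits, Design, BuildOut, Z).
New critical path: Design→Z→Kitchen→POS = 1+7+9+7 = 24 ⇒ 24 days.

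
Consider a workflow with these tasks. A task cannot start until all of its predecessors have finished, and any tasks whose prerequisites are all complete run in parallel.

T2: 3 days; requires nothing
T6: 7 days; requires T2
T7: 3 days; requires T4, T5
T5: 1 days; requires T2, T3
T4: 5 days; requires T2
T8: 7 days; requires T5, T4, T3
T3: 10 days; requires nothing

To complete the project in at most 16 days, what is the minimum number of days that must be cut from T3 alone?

2

Current finish: 18 days; target: 16.
T3 is on every critical path, so each day cut from T3 cuts the finish by one (this holds down to a finish of 15).
Need 18 − 16 = 2 days off T3 → T3 becomes 8 days, finish becomes 16.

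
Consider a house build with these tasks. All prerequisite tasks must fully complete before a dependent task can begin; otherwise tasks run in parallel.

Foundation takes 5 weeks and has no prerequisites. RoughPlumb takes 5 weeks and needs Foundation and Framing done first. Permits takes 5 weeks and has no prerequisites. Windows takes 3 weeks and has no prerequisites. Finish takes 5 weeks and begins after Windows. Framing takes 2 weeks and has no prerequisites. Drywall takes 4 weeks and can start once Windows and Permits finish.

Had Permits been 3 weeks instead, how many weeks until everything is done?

10

As given, the longest chain is Foundation→RoughPlumb = 5+5 = 10, so the finish is 10 weeks.
Permits is off the critical path — its longest chain is 9 weeks, giving 1 of slack.
No other chain overtakes it, so the finish is 10 weeks.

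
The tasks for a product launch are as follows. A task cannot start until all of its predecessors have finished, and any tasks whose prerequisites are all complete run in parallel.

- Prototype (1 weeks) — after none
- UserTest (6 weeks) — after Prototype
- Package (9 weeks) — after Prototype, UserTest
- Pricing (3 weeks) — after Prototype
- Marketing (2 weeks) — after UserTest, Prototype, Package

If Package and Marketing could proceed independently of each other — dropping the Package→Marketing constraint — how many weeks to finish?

With the dependency in place, Prototype→UserTest→Package→Marketing = 1+6+9+2 = 18 sets the finish at 18 weeks.
Without Package→Marketing, Marketing's earliest start moves from 16 to 7.
After: Prototype→UserTest→Package = 1+6+9 = 16 → 16 weeks.

16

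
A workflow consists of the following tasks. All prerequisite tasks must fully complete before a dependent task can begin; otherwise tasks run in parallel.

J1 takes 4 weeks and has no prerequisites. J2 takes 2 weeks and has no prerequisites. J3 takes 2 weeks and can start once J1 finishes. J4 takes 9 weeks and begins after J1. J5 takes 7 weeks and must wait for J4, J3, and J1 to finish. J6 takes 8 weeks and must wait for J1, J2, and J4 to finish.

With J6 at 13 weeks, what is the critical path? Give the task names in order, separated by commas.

J1, J4, J6

Critical path before the change: J1→J4→J6 = 4+9+8 = 21 giving 21 weeks.
J6 lies on that path, so at 13 weeks the path becomes 26 weeks.
The critical path is still J1→J4→J6; finish is now 26 weeks.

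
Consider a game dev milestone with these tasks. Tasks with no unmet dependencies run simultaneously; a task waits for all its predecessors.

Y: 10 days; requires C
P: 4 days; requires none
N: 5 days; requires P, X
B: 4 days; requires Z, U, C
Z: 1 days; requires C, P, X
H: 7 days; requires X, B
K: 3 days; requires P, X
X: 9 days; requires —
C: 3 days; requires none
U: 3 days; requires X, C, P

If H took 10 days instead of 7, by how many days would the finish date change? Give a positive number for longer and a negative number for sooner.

3

Critical path before the change: X→U→B→H = 9+3+4+7 = 23 giving 23 days.
H is on the critical path; changing it to 10 makes that path 26 days.
No other chain overtakes it, so the finish is 26 days.
Change in finish: 26 − 23 = +3 days.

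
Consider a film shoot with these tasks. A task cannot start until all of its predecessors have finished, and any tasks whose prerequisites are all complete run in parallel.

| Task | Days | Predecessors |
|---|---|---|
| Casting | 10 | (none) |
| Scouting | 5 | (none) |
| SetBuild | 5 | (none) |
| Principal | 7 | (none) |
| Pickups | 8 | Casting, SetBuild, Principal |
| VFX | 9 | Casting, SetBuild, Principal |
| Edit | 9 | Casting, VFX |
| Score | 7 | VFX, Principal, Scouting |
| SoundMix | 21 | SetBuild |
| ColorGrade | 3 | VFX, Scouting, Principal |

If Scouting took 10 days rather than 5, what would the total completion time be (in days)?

Baseline: Casting→VFX→Edit = 10+9+9 = 28 → 28 days.
The longest path through Scouting is only 12 days, so Scouting has float 16.
The critical path is still Casting→VFX→Edit; finish is now 28 days.

28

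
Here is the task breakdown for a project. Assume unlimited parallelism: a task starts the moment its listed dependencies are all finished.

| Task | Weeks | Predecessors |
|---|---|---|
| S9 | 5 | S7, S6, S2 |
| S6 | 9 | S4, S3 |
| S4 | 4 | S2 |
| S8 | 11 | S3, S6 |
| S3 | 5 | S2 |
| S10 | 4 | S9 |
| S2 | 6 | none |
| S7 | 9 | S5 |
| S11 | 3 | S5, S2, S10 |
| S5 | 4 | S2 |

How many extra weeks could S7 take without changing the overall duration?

S2→S3→S6→S9→S10→S11 = 6+5+9+5+4+3 = 32 sets the makespan at 32 weeks.
The longest chain containing S7 totals 31 weeks.
Float = 32 − 31 = 1.

1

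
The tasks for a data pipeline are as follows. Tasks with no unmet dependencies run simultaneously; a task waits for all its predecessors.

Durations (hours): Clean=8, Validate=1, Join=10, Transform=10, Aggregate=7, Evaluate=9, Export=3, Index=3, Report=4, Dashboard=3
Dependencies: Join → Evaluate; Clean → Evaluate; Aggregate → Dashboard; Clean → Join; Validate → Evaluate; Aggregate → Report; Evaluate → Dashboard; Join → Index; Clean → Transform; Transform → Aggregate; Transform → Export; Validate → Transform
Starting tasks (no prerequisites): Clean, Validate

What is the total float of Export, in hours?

The longest chain is Clean→Join→Evaluate→Dashboard = 8+10+9+3 = 30; overall finish 30 hours.
Longest path through Export: 21 hours (earliest finish 21, latest finish 30).
So Export can slip 30 − 21 = 9 hours.

9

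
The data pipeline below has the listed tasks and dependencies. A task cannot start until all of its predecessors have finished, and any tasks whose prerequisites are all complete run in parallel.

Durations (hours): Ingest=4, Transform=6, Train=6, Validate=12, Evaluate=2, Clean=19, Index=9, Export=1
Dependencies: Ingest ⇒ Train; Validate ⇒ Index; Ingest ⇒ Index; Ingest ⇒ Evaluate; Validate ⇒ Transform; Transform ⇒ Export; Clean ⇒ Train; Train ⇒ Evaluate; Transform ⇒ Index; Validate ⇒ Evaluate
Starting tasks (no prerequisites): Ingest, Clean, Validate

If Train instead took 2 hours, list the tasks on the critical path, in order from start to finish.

Validate, Transform, Index

Baseline: Clean→Train→Evaluate = 19+6+2 = 27 → 27 hours.
Train lies on that path, so at 2 hours the path becomes 23 hours.
The binding chain switches to Validate→Transform→Index = 12+6+9 = 27; finish 27 hours.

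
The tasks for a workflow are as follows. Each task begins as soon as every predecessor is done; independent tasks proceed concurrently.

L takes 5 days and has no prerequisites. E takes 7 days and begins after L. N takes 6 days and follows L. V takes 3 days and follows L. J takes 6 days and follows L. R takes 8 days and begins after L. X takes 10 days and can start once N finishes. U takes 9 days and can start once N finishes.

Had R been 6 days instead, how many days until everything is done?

Baseline: L→N→X = 5+6+10 = 21 → 21 days.
R has 8 days of float (longest path through it is 13).
That remains the longest chain; total 21 days.

21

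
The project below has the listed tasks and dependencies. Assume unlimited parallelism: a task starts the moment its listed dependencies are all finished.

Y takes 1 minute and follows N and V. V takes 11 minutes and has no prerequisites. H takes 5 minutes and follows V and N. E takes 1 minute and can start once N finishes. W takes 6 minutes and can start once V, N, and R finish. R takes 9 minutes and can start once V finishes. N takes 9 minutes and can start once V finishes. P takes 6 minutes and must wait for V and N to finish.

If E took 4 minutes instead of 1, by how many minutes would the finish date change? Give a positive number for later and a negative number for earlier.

As given, the longest chain is V→N→P = 11+9+6 = 26, so the finish is 26 minutes.
E has 5 minutes of float (longest path through it is 21).
The critical path is still V→N→P; finish is now 26 minutes.
Change in finish: 26 − 26 = +0 minutes.

0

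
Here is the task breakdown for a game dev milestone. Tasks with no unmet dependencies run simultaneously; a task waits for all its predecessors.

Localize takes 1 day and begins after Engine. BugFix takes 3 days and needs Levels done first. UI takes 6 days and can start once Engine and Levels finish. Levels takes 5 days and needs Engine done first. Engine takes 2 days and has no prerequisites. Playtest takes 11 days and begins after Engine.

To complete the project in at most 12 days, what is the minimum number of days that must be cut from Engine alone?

1

Current finish: 13 days; target: 12.
Engine is on every critical path, so each day cut from Engine cuts the finish by one (this holds down to a finish of 12).
Need 13 − 12 = 1 day off Engine → Engine becomes 1 day, finish becomes 12.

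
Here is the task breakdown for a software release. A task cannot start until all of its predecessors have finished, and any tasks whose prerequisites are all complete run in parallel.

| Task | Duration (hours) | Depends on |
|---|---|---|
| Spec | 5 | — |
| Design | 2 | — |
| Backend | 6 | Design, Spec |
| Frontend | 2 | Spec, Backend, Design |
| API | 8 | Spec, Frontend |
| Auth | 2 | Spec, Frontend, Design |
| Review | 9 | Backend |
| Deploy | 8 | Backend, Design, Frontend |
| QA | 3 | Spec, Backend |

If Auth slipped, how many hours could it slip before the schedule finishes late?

6

The longest chain is Spec→Backend→Frontend→API = 5+6+2+8 = 21; overall finish 21 hours.
Auth finishes as early as 15 and must finish by 21.
So Auth can slip 21 − 15 = 6 hours.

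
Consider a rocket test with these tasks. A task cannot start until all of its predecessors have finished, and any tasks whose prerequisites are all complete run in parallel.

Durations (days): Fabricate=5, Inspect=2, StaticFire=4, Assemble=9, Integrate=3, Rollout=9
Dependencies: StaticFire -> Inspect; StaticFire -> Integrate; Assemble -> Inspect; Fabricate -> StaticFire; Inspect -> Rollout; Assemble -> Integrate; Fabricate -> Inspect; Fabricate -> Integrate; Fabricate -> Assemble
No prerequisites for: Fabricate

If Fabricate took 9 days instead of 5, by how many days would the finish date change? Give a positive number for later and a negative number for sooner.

The binding path is Fabricate→Assemble→Inspect→Rollout = 5+9+2+9 = 25; finish at 25 days.
Fabricate is on the critical path; changing it to 9 makes that path 29 days.
No other chain overtakes it, so the finish is 29 days.
Change in finish: 29 − 25 = +4 days.

4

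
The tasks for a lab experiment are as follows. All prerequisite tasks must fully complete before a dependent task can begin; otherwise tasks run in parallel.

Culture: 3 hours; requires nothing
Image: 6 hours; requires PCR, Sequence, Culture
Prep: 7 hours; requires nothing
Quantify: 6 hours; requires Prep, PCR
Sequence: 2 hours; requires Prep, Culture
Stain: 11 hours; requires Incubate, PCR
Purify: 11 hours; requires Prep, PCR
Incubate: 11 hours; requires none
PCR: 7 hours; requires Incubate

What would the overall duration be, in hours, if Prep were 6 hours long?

Critical path before the change: Incubate→PCR→Purify = 11+7+11 = 29 giving 29 hours.
The longest path through Prep is only 18 hours, so Prep has float 11.
The critical path is still Incubate→PCR→Purify; finish is now 29 hours.

29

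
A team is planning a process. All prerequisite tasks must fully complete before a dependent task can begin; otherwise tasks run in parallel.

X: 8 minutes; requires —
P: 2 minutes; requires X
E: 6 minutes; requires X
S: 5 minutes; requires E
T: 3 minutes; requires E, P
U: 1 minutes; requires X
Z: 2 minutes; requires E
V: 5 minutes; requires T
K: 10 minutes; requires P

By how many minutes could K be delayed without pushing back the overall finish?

2

The longest chain is X→E→T→V = 8+6+3+5 = 22; overall finish 22 minutes.
Longest path through K: 20 minutes (earliest finish 20, latest finish 22).
So K can slip 22 − 20 = 2 minutes.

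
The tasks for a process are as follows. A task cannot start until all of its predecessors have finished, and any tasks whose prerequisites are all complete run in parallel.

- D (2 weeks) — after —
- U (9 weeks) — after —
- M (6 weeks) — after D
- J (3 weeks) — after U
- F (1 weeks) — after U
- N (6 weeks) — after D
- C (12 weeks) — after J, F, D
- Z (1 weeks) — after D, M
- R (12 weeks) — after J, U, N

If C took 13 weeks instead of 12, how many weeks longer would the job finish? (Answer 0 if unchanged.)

1

Baseline: U→J→C = 9+3+12 = 24 → 24 weeks.
Since C is critical, the +1 change carries straight to that chain (now 25 weeks).
The critical path is still U→J→C; finish is now 25 weeks.
Change in finish: 25 − 24 = +1 weeks.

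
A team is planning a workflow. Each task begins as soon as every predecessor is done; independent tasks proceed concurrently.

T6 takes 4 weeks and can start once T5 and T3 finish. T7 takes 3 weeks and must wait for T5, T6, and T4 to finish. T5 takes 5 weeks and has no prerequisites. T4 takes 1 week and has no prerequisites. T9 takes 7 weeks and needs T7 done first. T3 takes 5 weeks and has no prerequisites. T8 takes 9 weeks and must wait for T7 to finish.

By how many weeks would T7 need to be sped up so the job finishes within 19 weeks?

2

Current finish: 21 weeks; target: 19.
T7 is on every critical path, so each week cut from T7 cuts the finish by one (this holds down to a finish of 19).
Need 21 − 19 = 2 weeks off T7 → T7 becomes 1 week, finish becomes 19.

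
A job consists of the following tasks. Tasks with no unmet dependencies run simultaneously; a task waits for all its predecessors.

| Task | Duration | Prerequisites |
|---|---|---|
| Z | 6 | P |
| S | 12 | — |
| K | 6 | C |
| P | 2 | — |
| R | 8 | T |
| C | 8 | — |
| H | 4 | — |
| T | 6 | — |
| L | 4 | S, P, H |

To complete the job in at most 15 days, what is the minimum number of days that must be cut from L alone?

1

Current finish: 16 days; target: 15.
L is on every critical path, so each day cut from L cuts the finish by one (this holds down to a finish of 14).
Need 16 − 15 = 1 day off L → L becomes 3 days, finish becomes 15.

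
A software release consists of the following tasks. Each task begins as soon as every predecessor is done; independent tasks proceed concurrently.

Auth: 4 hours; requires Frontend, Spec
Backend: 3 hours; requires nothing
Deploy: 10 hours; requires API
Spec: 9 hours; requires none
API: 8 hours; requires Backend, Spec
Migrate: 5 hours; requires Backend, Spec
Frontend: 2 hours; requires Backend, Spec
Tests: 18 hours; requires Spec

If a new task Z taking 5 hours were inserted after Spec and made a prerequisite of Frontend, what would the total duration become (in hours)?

27

Originally the software release takes 27 hours.
With Z inserted, Frontend now waits for max(Backend, Spec, Z).
New critical path: Spec→API→Deploy = 9+8+10 = 27 ⇒ 27 hours.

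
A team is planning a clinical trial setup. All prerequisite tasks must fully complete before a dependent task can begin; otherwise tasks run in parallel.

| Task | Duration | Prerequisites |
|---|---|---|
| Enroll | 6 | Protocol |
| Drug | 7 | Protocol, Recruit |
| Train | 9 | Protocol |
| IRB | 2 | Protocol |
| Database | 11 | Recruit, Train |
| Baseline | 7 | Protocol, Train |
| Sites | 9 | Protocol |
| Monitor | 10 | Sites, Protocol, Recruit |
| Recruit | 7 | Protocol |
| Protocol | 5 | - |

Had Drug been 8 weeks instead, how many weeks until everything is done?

25

As given, the longest chain is Protocol→Train→Database = 5+9+11 = 25, so the finish is 25 weeks.
The longest path through Drug is only 19 weeks, so Drug has float 6.
No other chain overtakes it, so the finish is 25 weeks.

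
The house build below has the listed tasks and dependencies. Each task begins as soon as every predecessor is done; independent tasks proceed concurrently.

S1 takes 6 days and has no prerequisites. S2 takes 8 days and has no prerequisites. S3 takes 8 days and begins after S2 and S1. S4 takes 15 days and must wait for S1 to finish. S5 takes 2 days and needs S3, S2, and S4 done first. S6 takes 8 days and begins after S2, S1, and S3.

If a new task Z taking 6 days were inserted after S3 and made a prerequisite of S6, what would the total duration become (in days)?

Originally the house build takes 24 days.
With Z inserted, S6 now waits for max(S2, S1, S3, Z).
New critical path: S2→S3→Z→S6 = 8+8+6+8 = 30 ⇒ 30 days.

30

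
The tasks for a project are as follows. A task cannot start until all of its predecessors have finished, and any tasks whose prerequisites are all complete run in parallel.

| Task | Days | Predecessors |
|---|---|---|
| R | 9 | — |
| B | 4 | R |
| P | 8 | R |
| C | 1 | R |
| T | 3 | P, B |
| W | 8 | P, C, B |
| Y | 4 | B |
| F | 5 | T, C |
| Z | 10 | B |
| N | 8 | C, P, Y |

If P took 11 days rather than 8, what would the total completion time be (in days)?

Actual critical path: R→P→T→F = 9+8+3+5 = 25 ⇒ 25 days.
P lies on that path, so at 11 days the path becomes 28 days.
No other chain overtakes it, so the finish is 28 days.

28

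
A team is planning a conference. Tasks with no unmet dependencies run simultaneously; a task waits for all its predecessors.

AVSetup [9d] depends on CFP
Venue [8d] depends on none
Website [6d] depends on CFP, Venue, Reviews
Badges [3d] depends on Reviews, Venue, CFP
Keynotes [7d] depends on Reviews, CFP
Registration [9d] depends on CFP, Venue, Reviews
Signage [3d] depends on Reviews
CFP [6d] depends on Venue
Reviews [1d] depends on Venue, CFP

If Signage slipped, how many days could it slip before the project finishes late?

6

Critical path: Venue→CFP→Reviews→Registration = 8+6+1+9 = 24, so the finish is 24 days.
Signage finishes as early as 18 and must finish by 24.
Float = 24 − 18 = 6.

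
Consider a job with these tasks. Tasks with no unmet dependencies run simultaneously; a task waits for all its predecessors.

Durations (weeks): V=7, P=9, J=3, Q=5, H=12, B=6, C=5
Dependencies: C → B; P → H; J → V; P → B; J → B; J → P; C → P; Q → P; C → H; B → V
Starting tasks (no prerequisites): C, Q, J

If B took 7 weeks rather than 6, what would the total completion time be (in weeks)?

The binding path is C→P→B→V = 5+9+6+7 = 27; finish at 27 weeks.
B lies on that path, so at 7 weeks the path becomes 28 weeks.
That remains the longest chain; total 28 weeks.

28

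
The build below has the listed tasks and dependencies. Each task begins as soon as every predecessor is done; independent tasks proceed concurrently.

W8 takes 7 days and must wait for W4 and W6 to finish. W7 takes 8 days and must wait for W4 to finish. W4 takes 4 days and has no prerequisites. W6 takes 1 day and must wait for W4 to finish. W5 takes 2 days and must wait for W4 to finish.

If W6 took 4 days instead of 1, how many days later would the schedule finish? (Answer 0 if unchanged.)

3

Critical path before the change: W4→W6→W8 = 4+1+7 = 12 giving 12 days.
W6 lies on that path, so at 4 days the path becomes 15 days.
The critical path is still W4→W6→W8; finish is now 15 days.
Change in finish: 15 − 12 = +3 days.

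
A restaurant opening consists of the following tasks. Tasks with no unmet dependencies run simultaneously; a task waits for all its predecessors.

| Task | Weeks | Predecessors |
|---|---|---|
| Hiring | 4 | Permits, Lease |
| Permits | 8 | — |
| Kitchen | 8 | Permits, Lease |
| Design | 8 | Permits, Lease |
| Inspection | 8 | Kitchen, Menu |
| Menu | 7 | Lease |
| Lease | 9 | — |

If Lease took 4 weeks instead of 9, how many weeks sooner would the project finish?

1

Baseline: Lease→Kitchen→Inspection = 9+8+8 = 25 → 25 weeks.
Lease is on the critical path; changing it to 4 makes that path 20 weeks.
The binding chain switches to Permits→Kitchen→Inspection = 8+8+8 = 24; finish 24 weeks.
Change in finish: 24 − 25 = -1 weeks.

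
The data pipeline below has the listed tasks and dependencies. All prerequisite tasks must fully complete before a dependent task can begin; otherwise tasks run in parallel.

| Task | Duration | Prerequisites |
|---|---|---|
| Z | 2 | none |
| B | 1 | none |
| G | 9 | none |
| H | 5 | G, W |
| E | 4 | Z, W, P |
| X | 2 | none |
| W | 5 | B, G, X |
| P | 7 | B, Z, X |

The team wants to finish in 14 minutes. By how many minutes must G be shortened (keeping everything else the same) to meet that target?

5

Current finish: 19 minutes; target: 14.
G is on every critical path, so each minute cut from G cuts the finish by one (this holds down to a finish of 13).
Need 19 − 14 = 5 minutes off G → G becomes 4 minutes, finish becomes 14.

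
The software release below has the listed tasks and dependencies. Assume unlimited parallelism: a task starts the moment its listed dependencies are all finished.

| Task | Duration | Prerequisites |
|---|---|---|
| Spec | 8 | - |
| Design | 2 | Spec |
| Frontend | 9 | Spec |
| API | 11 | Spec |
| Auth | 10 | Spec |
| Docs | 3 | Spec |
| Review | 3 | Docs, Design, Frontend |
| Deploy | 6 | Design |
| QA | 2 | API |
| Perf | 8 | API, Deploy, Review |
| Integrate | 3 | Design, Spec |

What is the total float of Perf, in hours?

0

Spec→Frontend→Review→Perf = 8+9+3+8 = 28 sets the makespan at 28 hours.
The longest chain containing Perf totals 28 hours.
So Perf can slip 28 − 28 = 0 hours.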